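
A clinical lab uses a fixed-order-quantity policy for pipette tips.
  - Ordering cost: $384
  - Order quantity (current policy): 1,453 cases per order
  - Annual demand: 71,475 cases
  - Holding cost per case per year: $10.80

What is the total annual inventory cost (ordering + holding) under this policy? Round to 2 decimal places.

$26,735.67

Ordering: D/Q × S = 71,475/1,453 × $384 = $18,889.47
Holding:  Q/2 × H = 1,453/2 × $10.8 = $7,846.20
Total = $18,889.47 + $7,846.20 = $26,735.67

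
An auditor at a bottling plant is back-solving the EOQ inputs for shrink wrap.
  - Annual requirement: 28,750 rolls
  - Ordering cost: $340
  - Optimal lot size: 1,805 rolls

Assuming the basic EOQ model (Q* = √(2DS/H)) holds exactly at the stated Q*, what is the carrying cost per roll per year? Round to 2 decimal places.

Since Q* = (2DS/H)^½, squaring gives Q*²·H = 2DS.
H = 2DS / Q² = 2 × 28,750 × 340 / 1,805² = 6.0006

$6.00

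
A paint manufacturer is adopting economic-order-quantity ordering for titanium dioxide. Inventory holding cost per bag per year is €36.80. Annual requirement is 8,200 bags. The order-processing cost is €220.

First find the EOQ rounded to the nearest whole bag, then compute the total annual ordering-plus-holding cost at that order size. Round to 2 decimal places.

Optimal lot size Q* = (2 × 8,200 × €220 / €36.8)^½ ≈ 313.12 → Q = 313 bags
Ordering: D/Q × S = 8,200/313 × €220 = €5,763.58
Holding:  Q/2 × H = 313/2 × €36.8 = €5,759.20
Total = €5,763.58 + €5,759.20 = €11,522.78

€11,522.78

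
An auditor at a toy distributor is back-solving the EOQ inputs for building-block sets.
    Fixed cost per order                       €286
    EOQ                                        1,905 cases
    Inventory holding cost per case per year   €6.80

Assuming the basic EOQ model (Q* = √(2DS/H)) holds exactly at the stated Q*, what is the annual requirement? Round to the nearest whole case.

From Q* = √(2DS/H) ⇒ Q*² = 2DS/H.
D = Q²H / (2S) = 1,905² × 6.8 / (2 × 286) = 43,142.26

43,142 cases per year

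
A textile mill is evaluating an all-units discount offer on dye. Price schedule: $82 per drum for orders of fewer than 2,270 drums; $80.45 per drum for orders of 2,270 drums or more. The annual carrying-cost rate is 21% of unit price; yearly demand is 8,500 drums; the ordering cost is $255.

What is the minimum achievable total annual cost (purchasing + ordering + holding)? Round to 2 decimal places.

H₁ = 21%×$82 = $17.2200;  H₂ = 21%×$80.45 = $16.8945
EOQ₁ = √(2×8,500×255/17.2200) = 501.74  (< 2,270, feasible at tier 1)
EOQ₂ = √(2×8,500×255/16.8945) = 506.55  (< 2,270 → use Q = 2,270 at tier-2 price)
TC(tier 1 (EOQ₁), Q≈501.7) = $705,639.95
TC(tier 2, Q≈2,270.0) = $703,955.10
Minimum at tier 2: $703,955.10

$703,955.10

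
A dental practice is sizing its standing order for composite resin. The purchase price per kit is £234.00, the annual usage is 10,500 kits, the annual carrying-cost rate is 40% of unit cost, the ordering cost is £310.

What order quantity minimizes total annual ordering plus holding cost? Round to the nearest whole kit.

H = i·C = 0.4 × £234 = £93.6000 per kit-year
Q* = √(2·D·S / H) = √(2·10,500·310 / 93.6) = √69,551.3 ≈ 263.73

264 kits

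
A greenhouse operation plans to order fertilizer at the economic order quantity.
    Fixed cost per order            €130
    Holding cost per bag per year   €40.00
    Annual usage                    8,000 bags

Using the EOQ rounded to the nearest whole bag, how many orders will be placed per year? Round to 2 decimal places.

Optimal lot size Q* = (2 × 8,000 × €130 / €40)^½ ≈ 228.04 → Q = 228
Orders per year = D/Q = 8,000 / 228 = 35.088

35.09 orders per year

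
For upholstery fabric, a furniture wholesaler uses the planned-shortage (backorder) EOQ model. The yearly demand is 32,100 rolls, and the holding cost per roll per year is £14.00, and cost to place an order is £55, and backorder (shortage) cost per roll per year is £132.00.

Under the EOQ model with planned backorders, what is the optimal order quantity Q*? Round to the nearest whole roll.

528 rolls

Q* = √(2DS/H) · √((H + b)/b)
   = √(2 × 32,100 × 55 / 14) · √((14 + 132) / 132)
   = 502.209 × 1.0517 ≈ 528.17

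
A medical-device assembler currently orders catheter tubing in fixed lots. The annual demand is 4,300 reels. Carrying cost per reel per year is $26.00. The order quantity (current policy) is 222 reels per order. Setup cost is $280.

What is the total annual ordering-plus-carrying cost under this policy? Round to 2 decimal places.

$8,309.42

Orders/yr = 4,300/222 = 19.369; ordering cost = 19.369 × $280 = $5,423.42
Average inventory = 222/2 = 111; holding cost = 111 × $26 = $2,886.00
Total = $5,423.42 + $2,886.00 = $8,309.42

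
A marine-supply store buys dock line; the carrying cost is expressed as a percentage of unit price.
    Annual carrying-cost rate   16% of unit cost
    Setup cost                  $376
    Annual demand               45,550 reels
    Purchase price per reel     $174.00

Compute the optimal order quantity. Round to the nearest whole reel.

1,109 reels

H = i·C = 0.16 × $174 = $27.8400 per reel-year
Q* = √(2·D·S / H) = √(2·45,550·376 / 27.84) = √1,230,373.6 ≈ 1,109.22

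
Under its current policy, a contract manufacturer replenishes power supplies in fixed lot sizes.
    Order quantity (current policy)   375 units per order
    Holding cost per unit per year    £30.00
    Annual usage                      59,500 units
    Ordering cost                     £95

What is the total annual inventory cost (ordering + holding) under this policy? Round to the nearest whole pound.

Orders/yr = 59,500/375 = 158.667; ordering cost = 158.667 × £95 = £15,073.33
Average inventory = 375/2 = 187.5; holding cost = 187.5 × £30 = £5,625.00
Total = £15,073.33 + £5,625.00 = £20,698.33

£20,698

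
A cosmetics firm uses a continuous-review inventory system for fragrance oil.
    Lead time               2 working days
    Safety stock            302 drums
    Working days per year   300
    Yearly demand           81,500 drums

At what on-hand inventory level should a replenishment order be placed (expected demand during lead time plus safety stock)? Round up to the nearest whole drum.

Daily demand d = 81,500 / 300 = 271.667 drums/day
Demand during lead time = 271.667 × 2 = 543.33
Reorder point = 543.33 + 302 = 845.33 → round up

846 drums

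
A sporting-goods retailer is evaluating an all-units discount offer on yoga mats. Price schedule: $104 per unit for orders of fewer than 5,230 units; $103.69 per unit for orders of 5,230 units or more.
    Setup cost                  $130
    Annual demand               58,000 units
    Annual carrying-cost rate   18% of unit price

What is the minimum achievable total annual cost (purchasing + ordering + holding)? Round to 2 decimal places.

$6,048,801.71

H₁ = 18%×$104 = $18.7200;  H₂ = 18%×$103.69 = $18.6642
EOQ₁ = √(2×58,000×130/18.7200) = 897.53  (< 5,230, feasible at tier 1)
EOQ₂ = √(2×58,000×130/18.6642) = 898.87  (< 5,230 → use Q = 5,230 at tier-2 price)
TC(tier 1 (EOQ₁), Q≈897.5) = $6,048,801.71
TC(tier 2, Q≈5,230.0) = $6,064,268.57
Minimum at tier 1 (EOQ₁): $6,048,801.71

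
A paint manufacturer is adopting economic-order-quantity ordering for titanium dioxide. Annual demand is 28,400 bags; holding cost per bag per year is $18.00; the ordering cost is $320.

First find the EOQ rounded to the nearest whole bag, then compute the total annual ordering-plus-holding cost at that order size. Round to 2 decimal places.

2DS/H = 2·28,400·320/18 = 1,009,777.78
EOQ = √1,009,777.78 ≈ 1,004.88 → Q = 1,005 bags
Ordering: D/Q × S = 28,400/1,005 × $320 = $9,042.79
Holding:  Q/2 × H = 1,005/2 × $18 = $9,045.00
Total = $9,042.79 + $9,045.00 = $18,087.79

$18,087.79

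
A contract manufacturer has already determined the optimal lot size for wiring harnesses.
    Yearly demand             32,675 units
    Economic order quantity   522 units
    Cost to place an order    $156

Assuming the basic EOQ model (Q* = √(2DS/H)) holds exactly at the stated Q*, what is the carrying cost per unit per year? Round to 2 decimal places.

$37.41

From Q* = √(2DS/H) ⇒ Q*² = 2DS/H.
H = 2DS / Q² = 2 × 32,675 × 156 / 522² = 37.4136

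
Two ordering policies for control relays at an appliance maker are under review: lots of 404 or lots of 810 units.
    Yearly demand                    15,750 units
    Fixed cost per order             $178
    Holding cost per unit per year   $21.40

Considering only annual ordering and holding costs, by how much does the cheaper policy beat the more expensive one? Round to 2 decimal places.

$865.95

For each Q, cost = (D/Q)·S + (Q/2)·H.
TC(404) = (15,750/404)×178 + (404/2)×21.4 = $11,262.16
TC(810) = (15,750/810)×178 + (810/2)×21.4 = $12,128.11
|ΔTC| = |$11,262.16 − $12,128.11| = $865.95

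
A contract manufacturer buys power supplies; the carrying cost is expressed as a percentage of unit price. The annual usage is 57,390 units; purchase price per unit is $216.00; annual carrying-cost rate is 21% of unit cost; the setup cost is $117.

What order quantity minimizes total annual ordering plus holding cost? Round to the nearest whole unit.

544 units

Holding cost per unit per year: H = 21% × $216 = $45.3600
Optimal lot size Q* = (2 × 57,390 × $117 / $45.36)^½ ≈ 544.11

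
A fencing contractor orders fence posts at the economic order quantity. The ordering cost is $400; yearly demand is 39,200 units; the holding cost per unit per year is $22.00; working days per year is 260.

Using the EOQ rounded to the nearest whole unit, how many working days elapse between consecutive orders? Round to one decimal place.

EOQ = √(2DS/H) = √(2 × 39,200 × 400 / 22)
    = √(1,425,454.55) ≈ 1,193.92 → Q = 1,194 units
Cycle time = (working days × Q)/D = (260 × 1,194) / 39,200 = 7.919 days

7.9 days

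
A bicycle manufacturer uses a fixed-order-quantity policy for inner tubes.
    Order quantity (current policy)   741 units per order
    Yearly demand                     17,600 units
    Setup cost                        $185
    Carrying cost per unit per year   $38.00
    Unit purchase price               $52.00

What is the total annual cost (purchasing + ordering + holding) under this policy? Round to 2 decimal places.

$933,673.06

Ordering: D/Q × S = 17,600/741 × $185 = $4,394.06
Holding:  Q/2 × H = 741/2 × $38 = $14,079.00
Purchase cost = D·C = 17,600 × 52 = $915,200.00
Total = $4,394.06 + $14,079.00 + $915,200.00 = $933,673.06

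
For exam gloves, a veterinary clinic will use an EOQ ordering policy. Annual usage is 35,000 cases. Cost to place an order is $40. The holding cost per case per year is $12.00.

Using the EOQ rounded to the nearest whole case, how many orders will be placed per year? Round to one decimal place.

EOQ = √(2DS/H) = √(2 × 35,000 × 40 / 12)
    = √(233,333.33) ≈ 483.05 → Q = 483
N = D/Q = 35,000/483 ≈ 72.464 orders/yr

72.5 orders per year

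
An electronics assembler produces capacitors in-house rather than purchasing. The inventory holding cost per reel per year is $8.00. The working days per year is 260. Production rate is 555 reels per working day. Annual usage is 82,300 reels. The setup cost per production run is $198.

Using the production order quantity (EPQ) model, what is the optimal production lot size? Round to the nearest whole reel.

3,079 reels

d = 82,300/260 = 316.5385 reels/day;  effective holding cost H(1 − d/p) = 8·(1 − 316.5385/555) = 3.43728
Q* = √(2DS / H_eff) = √(2·82,300·198 / 3.43728) ≈ 3,079.21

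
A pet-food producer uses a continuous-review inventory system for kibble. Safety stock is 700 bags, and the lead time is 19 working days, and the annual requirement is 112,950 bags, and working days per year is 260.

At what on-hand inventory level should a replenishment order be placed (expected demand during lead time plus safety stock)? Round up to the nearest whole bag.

Daily demand d = 112,950 / 260 = 434.423 bags/day
Demand during lead time = 434.423 × 19 = 8,254.04
Reorder point = 8,254.04 + 700 = 8,954.04 → round up

8,955 bags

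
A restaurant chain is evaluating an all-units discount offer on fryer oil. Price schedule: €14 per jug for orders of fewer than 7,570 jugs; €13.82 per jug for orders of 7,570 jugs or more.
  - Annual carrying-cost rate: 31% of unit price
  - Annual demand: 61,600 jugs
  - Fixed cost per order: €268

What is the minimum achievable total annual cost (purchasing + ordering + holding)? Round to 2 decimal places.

H₁ = 31%×€14 = €4.3400;  H₂ = 31%×€13.82 = €4.2842
EOQ₁ = √(2×61,600×268/4.3400) = 2,758.21  (< 7,570, feasible at tier 1)
EOQ₂ = √(2×61,600×268/4.2842) = 2,776.12  (< 7,570 → use Q = 7,570 at tier-2 price)
TC(tier 1 (EOQ₁), Q≈2,758.2) = €874,370.65
TC(tier 2, Q≈7,570.0) = €869,708.52
Minimum at tier 2: €869,708.52

€869,708.52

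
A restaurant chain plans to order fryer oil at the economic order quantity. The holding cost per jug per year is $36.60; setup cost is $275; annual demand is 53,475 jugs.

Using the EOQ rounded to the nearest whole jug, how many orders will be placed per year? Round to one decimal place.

59.7 orders per year

Q* = √(2·D·S / H) = √(2·53,475·275 / 36.6) = √803,586.1 ≈ 896.43 → Q = 896
Orders per year = D/Q = 53,475 / 896 = 59.682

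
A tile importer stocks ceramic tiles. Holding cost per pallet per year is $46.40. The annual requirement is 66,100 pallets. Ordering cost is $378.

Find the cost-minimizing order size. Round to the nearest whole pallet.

2DS/H = 2·66,100·378/46.4 = 1,076,974.14
EOQ = √1,076,974.14 ≈ 1,037.77

1,038 pallets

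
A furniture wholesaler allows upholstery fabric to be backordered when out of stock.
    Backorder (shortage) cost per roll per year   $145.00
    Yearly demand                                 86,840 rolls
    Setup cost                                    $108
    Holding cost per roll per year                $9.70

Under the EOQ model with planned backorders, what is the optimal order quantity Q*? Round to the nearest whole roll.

1,436 rolls

Basic EOQ = √(2·86,840·108/9.7) = 1,390.596
Backorder adjustment √((H+b)/b) = √((9.7+145)/145) = 1.0329
Q* = 1,390.596 × 1.0329 ≈ 1,436.36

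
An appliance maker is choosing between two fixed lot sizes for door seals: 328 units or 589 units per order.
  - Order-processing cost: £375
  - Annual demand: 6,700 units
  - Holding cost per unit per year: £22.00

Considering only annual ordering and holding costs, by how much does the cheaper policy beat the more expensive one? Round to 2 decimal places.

For each Q, cost = (D/Q)·S + (Q/2)·H.
TC(328) = (6,700/328)×375 + (328/2)×22 = £11,268.06
TC(589) = (6,700/589)×375 + (589/2)×22 = £10,744.70
Lots of 589 are cheaper by £523.36.

£523.36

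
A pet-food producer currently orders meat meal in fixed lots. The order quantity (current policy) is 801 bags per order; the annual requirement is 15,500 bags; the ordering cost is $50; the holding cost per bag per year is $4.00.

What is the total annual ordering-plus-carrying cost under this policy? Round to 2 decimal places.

$2,569.54

Orders/yr = 15,500/801 = 19.351; ordering cost = 19.351 × $50 = $967.54
Average inventory = 801/2 = 400.5; holding cost = 400.5 × $4 = $1,602.00
Total = $967.54 + $1,602.00 = $2,569.54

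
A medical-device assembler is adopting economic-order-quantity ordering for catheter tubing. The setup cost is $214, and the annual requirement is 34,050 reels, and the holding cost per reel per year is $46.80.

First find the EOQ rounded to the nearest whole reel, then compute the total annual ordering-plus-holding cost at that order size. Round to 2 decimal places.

$26,115.80

Q* = √(2·D·S / H) = √(2·34,050·214 / 46.8) = √311,397.4 ≈ 558.03 → Q = 558 reels
Ordering: D/Q × S = 34,050/558 × $214 = $13,058.60
Holding:  Q/2 × H = 558/2 × $46.8 = $13,057.20
Total = $13,058.60 + $13,057.20 = $26,115.80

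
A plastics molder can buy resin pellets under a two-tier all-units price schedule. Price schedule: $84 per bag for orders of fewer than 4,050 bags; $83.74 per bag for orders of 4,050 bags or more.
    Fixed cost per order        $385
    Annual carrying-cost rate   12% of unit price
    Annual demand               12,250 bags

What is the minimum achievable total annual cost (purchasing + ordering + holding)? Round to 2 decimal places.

$1,038,750.88

H₁ = 12%×$84 = $10.0800;  H₂ = 12%×$83.74 = $10.0488
EOQ₁ = √(2×12,250×385/10.0800) = 967.35  (< 4,050, feasible at tier 1)
EOQ₂ = √(2×12,250×385/10.0488) = 968.85  (< 4,050 → use Q = 4,050 at tier-2 price)
TC(tier 1 (EOQ₁), Q≈967.3) = $1,038,750.88
TC(tier 2, Q≈4,050.0) = $1,047,328.33
Minimum at tier 1 (EOQ₁): $1,038,750.88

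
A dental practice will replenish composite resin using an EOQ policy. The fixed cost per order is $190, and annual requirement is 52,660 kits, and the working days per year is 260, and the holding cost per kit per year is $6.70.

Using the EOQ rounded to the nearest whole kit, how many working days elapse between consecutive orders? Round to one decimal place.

EOQ = √(2DS/H) = √(2 × 52,660 × 190 / 6.7)
    = √(2,986,686.57) ≈ 1,728.20 → Q = 1,728 kits
Cycle time = (working days × Q)/D = (260 × 1,728) / 52,660 = 8.532 days

8.5 days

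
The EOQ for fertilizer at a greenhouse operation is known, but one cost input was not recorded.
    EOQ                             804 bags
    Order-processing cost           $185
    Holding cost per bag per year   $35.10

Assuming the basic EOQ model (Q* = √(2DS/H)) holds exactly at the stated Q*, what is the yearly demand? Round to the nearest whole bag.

Since Q* = (2DS/H)^½, squaring gives Q*²·H = 2DS.
D = Q²H / (2S) = 804² × 35.1 / (2 × 185) = 61,322.17

61,322 bags per year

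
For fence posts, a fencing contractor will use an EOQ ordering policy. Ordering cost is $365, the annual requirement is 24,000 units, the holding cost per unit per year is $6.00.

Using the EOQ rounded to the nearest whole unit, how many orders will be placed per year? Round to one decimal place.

EOQ = √(2DS/H) = √(2 × 24,000 × 365 / 6)
    = √(2,920,000.00) ≈ 1,708.80 → Q = 1,709
N = D/Q = 24,000/1,709 ≈ 14.043 orders/yr

14.0 orders per year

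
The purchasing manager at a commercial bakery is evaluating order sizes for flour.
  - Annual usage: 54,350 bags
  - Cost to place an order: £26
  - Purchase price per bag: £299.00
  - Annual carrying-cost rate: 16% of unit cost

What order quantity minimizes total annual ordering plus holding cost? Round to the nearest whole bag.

Carrying cost H = £299 × 16% = £47.8400/bag/yr
Q* = √(2·D·S / H) = √(2·54,350·26 / 47.84) = √59,076.1 ≈ 243.06

243 bags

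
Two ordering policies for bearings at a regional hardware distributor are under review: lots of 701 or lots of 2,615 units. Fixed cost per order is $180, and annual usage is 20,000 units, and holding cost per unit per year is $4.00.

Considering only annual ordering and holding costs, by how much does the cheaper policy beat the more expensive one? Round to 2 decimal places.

For each Q, cost = (D/Q)·S + (Q/2)·H.
TC(701) = (20,000/701)×180 + (701/2)×4 = $6,537.52
TC(2,615) = (20,000/2,615)×180 + (2,615/2)×4 = $6,606.67
Lots of 701 are cheaper by $69.15.

$69.15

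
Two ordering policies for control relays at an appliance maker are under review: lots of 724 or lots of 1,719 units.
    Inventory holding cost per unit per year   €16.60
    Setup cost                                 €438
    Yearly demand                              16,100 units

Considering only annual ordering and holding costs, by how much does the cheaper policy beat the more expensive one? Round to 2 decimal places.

For each Q, cost = (D/Q)·S + (Q/2)·H.
TC(724) = (16,100/724)×438 + (724/2)×16.6 = €15,749.26
TC(1,719) = (16,100/1,719)×438 + (1,719/2)×16.6 = €18,369.97
|ΔTC| = |€15,749.26 − €18,369.97| = €2,620.71

€2,620.71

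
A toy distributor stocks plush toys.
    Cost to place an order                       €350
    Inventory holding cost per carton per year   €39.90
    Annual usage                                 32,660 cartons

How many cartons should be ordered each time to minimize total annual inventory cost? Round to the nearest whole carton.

Optimal lot size Q* = (2 × 32,660 × €350 / €39.9)^½ ≈ 756.96

757 cartons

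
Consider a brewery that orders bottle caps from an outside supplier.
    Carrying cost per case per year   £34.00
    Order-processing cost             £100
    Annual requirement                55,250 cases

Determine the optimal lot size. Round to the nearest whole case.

EOQ = √(2DS/H) = √(2 × 55,250 × 100 / 34)
    = √(325,000.00) ≈ 570.09

570 cases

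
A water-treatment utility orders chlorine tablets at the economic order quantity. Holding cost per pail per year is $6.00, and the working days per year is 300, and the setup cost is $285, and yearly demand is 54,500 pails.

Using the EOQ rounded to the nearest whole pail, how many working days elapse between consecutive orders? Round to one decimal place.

Q* = √(2·D·S / H) = √(2·54,500·285 / 6) = √5,177,500.0 ≈ 2,275.41 → Q = 2,275 pails
T = Q/D × 300 days = 2,275/54,500 × 300 = 12.523 days

12.5 days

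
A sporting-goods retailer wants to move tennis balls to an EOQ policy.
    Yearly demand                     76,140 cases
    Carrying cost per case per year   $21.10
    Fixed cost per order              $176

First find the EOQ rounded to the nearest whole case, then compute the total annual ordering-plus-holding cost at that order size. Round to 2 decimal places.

2DS/H = 2·76,140·176/21.1 = 1,270,202.84
EOQ = √1,270,202.84 ≈ 1,127.03 → Q = 1,127 cases
Annual ordering cost = (D/Q)·S = (76,140/1,127) × 176 = $11,890.54
Annual holding cost  = (Q/2)·H = (1,127/2) × 21.1 = $11,889.85
Total = $11,890.54 + $11,889.85 = $23,780.39

$23,780.39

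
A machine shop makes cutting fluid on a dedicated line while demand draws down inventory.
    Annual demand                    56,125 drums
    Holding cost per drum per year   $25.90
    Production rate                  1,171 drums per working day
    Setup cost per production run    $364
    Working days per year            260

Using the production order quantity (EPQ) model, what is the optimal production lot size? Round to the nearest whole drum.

1,391 drums

d = 56,125/260 = 215.8654 drums/day;  effective holding cost H(1 − d/p) = 25.9·(1 − 215.8654/1171) = 21.12552
Q* = √(2DS / H_eff) = √(2·56,125·364 / 21.12552) ≈ 1,390.72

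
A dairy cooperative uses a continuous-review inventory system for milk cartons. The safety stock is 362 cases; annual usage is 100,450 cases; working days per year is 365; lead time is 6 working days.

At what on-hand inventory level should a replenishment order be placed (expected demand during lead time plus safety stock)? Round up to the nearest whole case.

Daily demand d = 100,450 / 365 = 275.205 cases/day
Demand during lead time = 275.205 × 6 = 1,651.23
Reorder point = 1,651.23 + 362 = 2,013.23 → round up

2,014 cases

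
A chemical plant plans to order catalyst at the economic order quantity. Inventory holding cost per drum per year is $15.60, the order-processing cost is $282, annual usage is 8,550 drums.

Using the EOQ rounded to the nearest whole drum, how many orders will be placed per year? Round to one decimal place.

15.4 orders per year

2DS/H = 2·8,550·282/15.6 = 309,115.38
EOQ = √309,115.38 ≈ 555.98 → Q = 556
N = D/Q = 8,550/556 ≈ 15.378 orders/yr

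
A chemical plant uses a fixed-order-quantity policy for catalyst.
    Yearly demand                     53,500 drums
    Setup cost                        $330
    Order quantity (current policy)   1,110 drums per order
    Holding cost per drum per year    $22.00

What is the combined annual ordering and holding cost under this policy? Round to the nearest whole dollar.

Ordering: D/Q × S = 53,500/1,110 × $330 = $15,905.41
Holding:  Q/2 × H = 1,110/2 × $22 = $12,210.00
Total = $15,905.41 + $12,210.00 = $28,115.41

$28,115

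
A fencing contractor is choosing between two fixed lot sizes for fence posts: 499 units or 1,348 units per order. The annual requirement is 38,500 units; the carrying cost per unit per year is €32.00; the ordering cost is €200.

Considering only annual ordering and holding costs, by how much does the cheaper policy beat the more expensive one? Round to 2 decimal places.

TC(Q) = (D/Q)S + (Q/2)H
TC(499) = (38,500/499)×200 + (499/2)×32 = €23,414.86
TC(1,348) = (38,500/1,348)×200 + (1,348/2)×32 = €27,280.17
|ΔTC| = |€23,414.86 − €27,280.17| = €3,865.30

€3,865.30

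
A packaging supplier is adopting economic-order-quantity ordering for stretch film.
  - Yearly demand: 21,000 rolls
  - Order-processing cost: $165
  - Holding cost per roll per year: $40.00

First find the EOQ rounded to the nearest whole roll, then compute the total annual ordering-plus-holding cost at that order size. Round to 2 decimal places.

$16,649.33

Optimal lot size Q* = (2 × 21,000 × $165 / $40)^½ ≈ 416.23 → Q = 416 rolls
Ordering: D/Q × S = 21,000/416 × $165 = $8,329.33
Holding:  Q/2 × H = 416/2 × $40 = $8,320.00
Total = $8,329.33 + $8,320.00 = $16,649.33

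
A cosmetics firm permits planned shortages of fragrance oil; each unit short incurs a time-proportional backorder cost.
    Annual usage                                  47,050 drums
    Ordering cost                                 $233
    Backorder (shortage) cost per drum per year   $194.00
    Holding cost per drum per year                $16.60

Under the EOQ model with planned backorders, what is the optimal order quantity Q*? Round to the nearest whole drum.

1,197 drums

Basic EOQ = √(2·47,050·233/16.6) = 1,149.261
Backorder adjustment √((H+b)/b) = √((16.6+194)/194) = 1.0419
Q* = 1,149.261 × 1.0419 ≈ 1,197.42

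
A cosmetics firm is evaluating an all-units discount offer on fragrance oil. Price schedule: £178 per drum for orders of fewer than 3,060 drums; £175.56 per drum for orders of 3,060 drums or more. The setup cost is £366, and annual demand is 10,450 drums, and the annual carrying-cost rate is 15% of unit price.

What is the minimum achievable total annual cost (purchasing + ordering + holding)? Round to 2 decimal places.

£1,874,391.22

H₁ = 15%×£178 = £26.7000;  H₂ = 15%×£175.56 = £26.3340
EOQ₁ = √(2×10,450×366/26.7000) = 535.25  (< 3,060, feasible at tier 1)
EOQ₂ = √(2×10,450×366/26.3340) = 538.96  (< 3,060 → use Q = 3,060 at tier-2 price)
TC(tier 1 (EOQ₁), Q≈535.3) = £1,874,391.22
TC(tier 2, Q≈3,060.0) = £1,876,142.92
Minimum at tier 1 (EOQ₁): £1,874,391.22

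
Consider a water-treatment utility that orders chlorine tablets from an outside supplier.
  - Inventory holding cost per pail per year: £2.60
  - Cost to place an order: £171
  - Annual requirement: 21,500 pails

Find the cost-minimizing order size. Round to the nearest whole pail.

Optimal lot size Q* = (2 × 21,500 × £171 / £2.6)^½ ≈ 1,681.69

1,682 pails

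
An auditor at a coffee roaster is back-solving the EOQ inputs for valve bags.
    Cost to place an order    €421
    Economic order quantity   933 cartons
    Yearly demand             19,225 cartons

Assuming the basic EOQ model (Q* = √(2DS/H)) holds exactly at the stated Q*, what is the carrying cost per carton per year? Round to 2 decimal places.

€18.60

Since Q* = (2DS/H)^½, squaring gives Q*²·H = 2DS.
H = 2DS / Q² = 2 × 19,225 × 421 / 933² = 18.5958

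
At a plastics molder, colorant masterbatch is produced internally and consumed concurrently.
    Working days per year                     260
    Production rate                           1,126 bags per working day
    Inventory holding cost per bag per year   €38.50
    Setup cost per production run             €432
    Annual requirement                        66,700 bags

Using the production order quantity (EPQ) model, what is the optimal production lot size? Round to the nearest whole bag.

1,392 bags

Daily demand d = 66,700/260 = 256.538; p = 1126; 1 − d/p = 0.77217
EPQ = √(2DS / (H(1 − d/p)))
    = √(2 × 66,700 × 432 / (38.5 × 0.77217)) ≈ 1,392.30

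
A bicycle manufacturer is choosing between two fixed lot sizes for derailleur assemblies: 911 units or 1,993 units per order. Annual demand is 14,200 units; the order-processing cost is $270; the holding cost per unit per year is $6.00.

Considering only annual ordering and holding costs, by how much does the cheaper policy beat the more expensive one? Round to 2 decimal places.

TC(Q) = (D/Q)S + (Q/2)H
TC(911) = (14,200/911)×270 + (911/2)×6 = $6,941.56
TC(1,993) = (14,200/1,993)×270 + (1,993/2)×6 = $7,902.73
Lots of 911 are cheaper by $961.17.

$961.17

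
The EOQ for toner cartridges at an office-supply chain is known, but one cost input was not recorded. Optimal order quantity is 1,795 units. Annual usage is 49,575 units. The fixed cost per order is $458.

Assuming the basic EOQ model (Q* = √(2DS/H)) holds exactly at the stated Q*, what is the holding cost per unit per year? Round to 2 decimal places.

$14.09

From Q* = √(2DS/H) ⇒ Q*² = 2DS/H.
H = 2DS / Q² = 2 × 49,575 × 458 / 1,795² = 14.0938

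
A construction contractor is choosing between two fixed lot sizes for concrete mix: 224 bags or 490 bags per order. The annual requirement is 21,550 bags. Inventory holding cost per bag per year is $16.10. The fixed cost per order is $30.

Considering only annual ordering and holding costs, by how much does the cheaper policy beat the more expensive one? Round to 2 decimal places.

TC(Q) = (D/Q)S + (Q/2)H
TC(224) = (21,550/224)×30 + (224/2)×16.1 = $4,689.36
TC(490) = (21,550/490)×30 + (490/2)×16.1 = $5,263.89
Cheaper: Q = 224.  Difference = $574.53

$574.53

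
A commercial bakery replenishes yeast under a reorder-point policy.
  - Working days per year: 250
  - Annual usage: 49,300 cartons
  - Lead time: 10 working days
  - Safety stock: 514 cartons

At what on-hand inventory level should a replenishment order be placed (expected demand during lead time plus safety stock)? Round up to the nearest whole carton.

2,486 cartons

Daily demand d = 49,300 / 250 = 197.200 cartons/day
Demand during lead time = 197.200 × 10 = 1,972.00
Reorder point = 1,972.00 + 514 = 2,486.00 → round up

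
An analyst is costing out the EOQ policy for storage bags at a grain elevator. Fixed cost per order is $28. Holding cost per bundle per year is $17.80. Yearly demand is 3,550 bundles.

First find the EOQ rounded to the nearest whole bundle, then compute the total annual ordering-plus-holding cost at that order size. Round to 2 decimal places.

$1,881.14

2DS/H = 2·3,550·28/17.8 = 11,168.54
EOQ = √11,168.54 ≈ 105.68 → Q = 106 bundles
Annual ordering cost = (D/Q)·S = (3,550/106) × 28 = $937.74
Annual holding cost  = (Q/2)·H = (106/2) × 17.8 = $943.40
Total = $937.74 + $943.40 = $1,881.14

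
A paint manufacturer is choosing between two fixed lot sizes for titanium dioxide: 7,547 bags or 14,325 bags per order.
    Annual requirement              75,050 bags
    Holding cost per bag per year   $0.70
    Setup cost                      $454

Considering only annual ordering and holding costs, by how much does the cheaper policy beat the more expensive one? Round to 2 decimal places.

$236.11

For each Q, cost = (D/Q)·S + (Q/2)·H.
TC(7,547) = (75,050/7,547)×454 + (7,547/2)×0.7 = $7,156.18
TC(14,325) = (75,050/14,325)×454 + (14,325/2)×0.7 = $7,392.30
|ΔTC| = |$7,156.18 − $7,392.30| = $236.11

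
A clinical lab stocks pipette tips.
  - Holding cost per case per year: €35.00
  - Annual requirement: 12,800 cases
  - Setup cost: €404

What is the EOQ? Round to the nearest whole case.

544 cases

Optimal lot size Q* = (2 × 12,800 × €404 / €35)^½ ≈ 543.60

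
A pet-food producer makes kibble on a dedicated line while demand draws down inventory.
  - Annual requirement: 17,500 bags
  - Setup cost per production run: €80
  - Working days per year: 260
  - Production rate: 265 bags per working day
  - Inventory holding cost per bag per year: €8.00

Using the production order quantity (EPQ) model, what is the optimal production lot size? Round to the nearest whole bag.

685 bags

d = 17,500/260 = 67.3077 bags/day;  effective holding cost H(1 − d/p) = 8·(1 − 67.3077/265) = 5.96807
Q* = √(2DS / H_eff) = √(2·17,500·80 / 5.96807) ≈ 684.96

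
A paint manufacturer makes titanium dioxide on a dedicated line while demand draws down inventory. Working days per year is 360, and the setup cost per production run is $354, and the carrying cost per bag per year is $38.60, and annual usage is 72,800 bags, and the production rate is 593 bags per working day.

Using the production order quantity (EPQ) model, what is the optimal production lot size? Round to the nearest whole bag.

1,423 bags

Daily demand d = 72,800/360 = 202.222; p = 593; 1 − d/p = 0.65898
EPQ = √(2DS / (H(1 − d/p)))
    = √(2 × 72,800 × 354 / (38.6 × 0.65898)) ≈ 1,423.48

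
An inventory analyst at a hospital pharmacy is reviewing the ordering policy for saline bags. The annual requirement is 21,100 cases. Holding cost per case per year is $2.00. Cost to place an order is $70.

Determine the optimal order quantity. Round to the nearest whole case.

1,215 cases

Q* = √(2·D·S / H) = √(2·21,100·70 / 2) = √1,477,000.0 ≈ 1,215.32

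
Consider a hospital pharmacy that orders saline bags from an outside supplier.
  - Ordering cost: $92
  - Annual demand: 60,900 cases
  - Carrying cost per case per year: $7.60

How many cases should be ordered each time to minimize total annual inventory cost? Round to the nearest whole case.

Optimal lot size Q* = (2 × 60,900 × $92 / $7.6)^½ ≈ 1,214.26

1,214 cases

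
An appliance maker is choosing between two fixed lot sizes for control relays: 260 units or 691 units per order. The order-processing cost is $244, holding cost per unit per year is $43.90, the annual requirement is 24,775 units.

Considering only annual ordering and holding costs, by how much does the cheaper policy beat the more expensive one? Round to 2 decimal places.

$5,041.60

TC(Q) = (D/Q)S + (Q/2)H
TC(260) = (24,775/260)×244 + (260/2)×43.9 = $28,957.38
TC(691) = (24,775/691)×244 + (691/2)×43.9 = $23,915.79
Cheaper: Q = 691.  Difference = $5,041.60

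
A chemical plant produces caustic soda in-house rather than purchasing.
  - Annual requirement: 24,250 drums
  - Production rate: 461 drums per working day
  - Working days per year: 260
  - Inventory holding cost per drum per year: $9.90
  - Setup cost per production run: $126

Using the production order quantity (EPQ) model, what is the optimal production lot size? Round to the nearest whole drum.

880 drums

Daily demand d = 24,250/260 = 93.269; p = 461; 1 − d/p = 0.79768
EPQ = √(2DS / (H(1 − d/p)))
    = √(2 × 24,250 × 126 / (9.9 × 0.79768)) ≈ 879.68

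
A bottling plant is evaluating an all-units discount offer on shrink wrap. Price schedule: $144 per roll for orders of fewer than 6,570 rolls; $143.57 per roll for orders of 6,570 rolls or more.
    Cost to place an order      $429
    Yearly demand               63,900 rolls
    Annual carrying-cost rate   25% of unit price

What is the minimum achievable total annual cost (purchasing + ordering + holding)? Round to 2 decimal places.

H₁ = 25%×$144 = $36.0000;  H₂ = 25%×$143.57 = $35.8925
EOQ₁ = √(2×63,900×429/36.0000) = 1,234.08  (< 6,570, feasible at tier 1)
EOQ₂ = √(2×63,900×429/35.8925) = 1,235.93  (< 6,570 → use Q = 6,570 at tier-2 price)
TC(tier 1 (EOQ₁), Q≈1,234.1) = $9,246,026.83
TC(tier 2, Q≈6,570.0) = $9,296,202.33
Minimum at tier 1 (EOQ₁): $9,246,026.83

$9,246,026.83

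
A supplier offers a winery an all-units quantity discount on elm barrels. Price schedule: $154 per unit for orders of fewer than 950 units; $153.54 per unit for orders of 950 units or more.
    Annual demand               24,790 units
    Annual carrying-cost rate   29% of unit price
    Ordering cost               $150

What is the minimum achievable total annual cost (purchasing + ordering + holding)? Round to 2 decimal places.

$3,831,320.95

H₁ = 29%×$154 = $44.6600;  H₂ = 29%×$153.54 = $44.5266
EOQ₁ = √(2×24,790×150/44.6600) = 408.07  (< 950, feasible at tier 1)
EOQ₂ = √(2×24,790×150/44.5266) = 408.69  (< 950 → use Q = 950 at tier-2 price)
TC(tier 1 (EOQ₁), Q≈408.1) = $3,835,884.61
TC(tier 2, Q≈950.0) = $3,831,320.95
Minimum at tier 2: $3,831,320.95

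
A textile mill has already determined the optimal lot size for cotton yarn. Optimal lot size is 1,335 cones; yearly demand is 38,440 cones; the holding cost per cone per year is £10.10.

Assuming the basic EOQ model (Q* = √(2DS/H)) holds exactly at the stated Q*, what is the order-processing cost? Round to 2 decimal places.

£234.14

Since Q* = (2DS/H)^½, squaring gives Q*²·H = 2DS.
S = Q²H / (2D) = 1,335² × 10.1 / (2 × 38,440) = 234.1373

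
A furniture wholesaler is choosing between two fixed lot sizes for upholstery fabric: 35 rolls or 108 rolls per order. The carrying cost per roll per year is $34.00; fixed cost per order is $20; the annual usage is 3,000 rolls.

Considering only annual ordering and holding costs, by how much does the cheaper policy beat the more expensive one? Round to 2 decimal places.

$82.27

Annual cost at Q: ordering D·S/Q plus holding Q·H/2.
TC(35) = (3,000/35)×20 + (35/2)×34 = $2,309.29
TC(108) = (3,000/108)×20 + (108/2)×34 = $2,391.56
|ΔTC| = |$2,309.29 − $2,391.56| = $82.27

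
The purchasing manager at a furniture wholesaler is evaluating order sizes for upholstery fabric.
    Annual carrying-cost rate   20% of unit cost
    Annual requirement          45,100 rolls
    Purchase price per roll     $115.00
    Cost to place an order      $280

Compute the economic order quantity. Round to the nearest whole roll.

Holding cost per roll per year: H = 20% × $115 = $23.0000
Q* = √(2·D·S / H) = √(2·45,100·280 / 23) = √1,098,087.0 ≈ 1,047.90

1,048 rolls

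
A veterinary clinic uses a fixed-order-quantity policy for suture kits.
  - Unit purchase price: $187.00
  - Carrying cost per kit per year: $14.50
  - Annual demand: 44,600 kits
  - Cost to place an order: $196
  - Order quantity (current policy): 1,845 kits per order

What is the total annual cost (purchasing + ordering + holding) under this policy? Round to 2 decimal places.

Orders/yr = 44,600/1,845 = 24.173; ordering cost = 24.173 × $196 = $4,737.99
Average inventory = 1,845/2 = 922.5; holding cost = 922.5 × $14.5 = $13,376.25
Purchase cost = D·C = 44,600 × 187 = $8,340,200.00
Total = $4,737.99 + $13,376.25 + $8,340,200.00 = $8,358,314.24

$8,358,314.24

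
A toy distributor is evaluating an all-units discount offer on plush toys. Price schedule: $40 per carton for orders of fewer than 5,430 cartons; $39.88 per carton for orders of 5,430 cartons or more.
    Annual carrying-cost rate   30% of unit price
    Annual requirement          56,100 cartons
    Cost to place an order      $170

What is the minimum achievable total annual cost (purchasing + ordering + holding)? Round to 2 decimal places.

$2,259,129.04

H₁ = 30%×$40 = $12.0000;  H₂ = 30%×$39.88 = $11.9640
EOQ₁ = √(2×56,100×170/12.0000) = 1,260.75  (< 5,430, feasible at tier 1)
EOQ₂ = √(2×56,100×170/11.9640) = 1,262.65  (< 5,430 → use Q = 5,430 at tier-2 price)
TC(tier 1 (EOQ₁), Q≈1,260.8) = $2,259,129.04
TC(tier 2, Q≈5,430.0) = $2,271,506.61
Minimum at tier 1 (EOQ₁): $2,259,129.04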